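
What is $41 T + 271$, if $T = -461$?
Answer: $-18630$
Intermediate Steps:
$41 T + 271 = 41 \left(-461\right) + 271 = -18901 + 271 = -18630$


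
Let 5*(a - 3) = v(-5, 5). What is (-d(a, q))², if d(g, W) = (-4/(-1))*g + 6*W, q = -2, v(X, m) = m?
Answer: 16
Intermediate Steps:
a = 4 (a = 3 + (⅕)*5 = 3 + 1 = 4)
d(g, W) = 4*g + 6*W (d(g, W) = (-4*(-1))*g + 6*W = 4*g + 6*W)
(-d(a, q))² = (-(4*4 + 6*(-2)))² = (-(16 - 12))² = (-1*4)² = (-4)² = 16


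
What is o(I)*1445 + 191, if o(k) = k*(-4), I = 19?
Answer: -109629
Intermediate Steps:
o(k) = -4*k
o(I)*1445 + 191 = -4*19*1445 + 191 = -76*1445 + 191 = -109820 + 191 = -109629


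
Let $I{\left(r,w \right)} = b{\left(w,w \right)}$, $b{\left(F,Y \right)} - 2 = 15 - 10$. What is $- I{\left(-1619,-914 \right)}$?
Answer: $-7$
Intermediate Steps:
$b{\left(F,Y \right)} = 7$ ($b{\left(F,Y \right)} = 2 + \left(15 - 10\right) = 2 + 5 = 7$)
$I{\left(r,w \right)} = 7$
$- I{\left(-1619,-914 \right)} = \left(-1\right) 7 = -7$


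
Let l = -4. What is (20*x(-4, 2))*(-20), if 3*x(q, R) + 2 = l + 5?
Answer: 400/3 ≈ 133.33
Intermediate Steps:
x(q, R) = -⅓ (x(q, R) = -⅔ + (-4 + 5)/3 = -⅔ + (⅓)*1 = -⅔ + ⅓ = -⅓)
(20*x(-4, 2))*(-20) = (20*(-⅓))*(-20) = -20/3*(-20) = 400/3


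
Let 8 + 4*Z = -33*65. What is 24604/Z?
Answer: -98416/2153 ≈ -45.711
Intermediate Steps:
Z = -2153/4 (Z = -2 + (-33*65)/4 = -2 + (1/4)*(-2145) = -2 - 2145/4 = -2153/4 ≈ -538.25)
24604/Z = 24604/(-2153/4) = 24604*(-4/2153) = -98416/2153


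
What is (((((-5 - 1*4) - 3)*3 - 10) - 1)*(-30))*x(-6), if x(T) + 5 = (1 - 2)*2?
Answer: -9870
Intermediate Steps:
x(T) = -7 (x(T) = -5 + (1 - 2)*2 = -5 - 1*2 = -5 - 2 = -7)
(((((-5 - 1*4) - 3)*3 - 10) - 1)*(-30))*x(-6) = (((((-5 - 1*4) - 3)*3 - 10) - 1)*(-30))*(-7) = (((((-5 - 4) - 3)*3 - 10) - 1)*(-30))*(-7) = ((((-9 - 3)*3 - 10) - 1)*(-30))*(-7) = (((-12*3 - 10) - 1)*(-30))*(-7) = (((-36 - 10) - 1)*(-30))*(-7) = ((-46 - 1)*(-30))*(-7) = -47*(-30)*(-7) = 1410*(-7) = -9870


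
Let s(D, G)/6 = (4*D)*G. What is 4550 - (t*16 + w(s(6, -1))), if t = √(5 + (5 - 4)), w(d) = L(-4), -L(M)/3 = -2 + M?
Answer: 4532 - 16*√6 ≈ 4492.8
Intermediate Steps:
L(M) = 6 - 3*M (L(M) = -3*(-2 + M) = 6 - 3*M)
s(D, G) = 24*D*G (s(D, G) = 6*((4*D)*G) = 6*(4*D*G) = 24*D*G)
w(d) = 18 (w(d) = 6 - 3*(-4) = 6 + 12 = 18)
t = √6 (t = √(5 + 1) = √6 ≈ 2.4495)
4550 - (t*16 + w(s(6, -1))) = 4550 - (√6*16 + 18) = 4550 - (16*√6 + 18) = 4550 - (18 + 16*√6) = 4550 + (-18 - 16*√6) = 4532 - 16*√6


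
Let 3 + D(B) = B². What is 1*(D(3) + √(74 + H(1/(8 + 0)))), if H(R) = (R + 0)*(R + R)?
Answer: 6 + √4738/8 ≈ 14.604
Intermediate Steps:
H(R) = 2*R² (H(R) = R*(2*R) = 2*R²)
D(B) = -3 + B²
1*(D(3) + √(74 + H(1/(8 + 0)))) = 1*((-3 + 3²) + √(74 + 2*(1/(8 + 0))²)) = 1*((-3 + 9) + √(74 + 2*(1/8)²)) = 1*(6 + √(74 + 2*(⅛)²)) = 1*(6 + √(74 + 2*(1/64))) = 1*(6 + √(74 + 1/32)) = 1*(6 + √(2369/32)) = 1*(6 + √4738/8) = 6 + √4738/8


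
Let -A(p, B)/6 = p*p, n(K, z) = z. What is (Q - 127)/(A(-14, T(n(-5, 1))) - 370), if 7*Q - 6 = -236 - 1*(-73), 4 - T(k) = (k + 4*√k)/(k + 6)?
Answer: 523/5411 ≈ 0.096655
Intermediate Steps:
T(k) = 4 - (k + 4*√k)/(6 + k) (T(k) = 4 - (k + 4*√k)/(k + 6) = 4 - (k + 4*√k)/(6 + k))
A(p, B) = -6*p² (A(p, B) = -6*p*p = -6*p²)
Q = -157/7 (Q = 6/7 + (-236 - 1*(-73))/7 = 6/7 + (-236 + 73)/7 = 6/7 + (⅐)*(-163) = 6/7 - 163/7 = -157/7 ≈ -22.429)
(Q - 127)/(A(-14, T(n(-5, 1))) - 370) = (-157/7 - 127)/(-6*(-14)² - 370) = -1046/(7*(-6*196 - 370)) = -1046/(7*(-1176 - 370)) = -1046/7/(-1546) = -1046/7*(-1/1546) = 523/5411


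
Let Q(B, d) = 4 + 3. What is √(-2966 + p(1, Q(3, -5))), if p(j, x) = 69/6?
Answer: I*√11818/2 ≈ 54.355*I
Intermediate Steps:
Q(B, d) = 7
p(j, x) = 23/2 (p(j, x) = 69*(⅙) = 23/2)
√(-2966 + p(1, Q(3, -5))) = √(-2966 + 23/2) = √(-5909/2) = I*√11818/2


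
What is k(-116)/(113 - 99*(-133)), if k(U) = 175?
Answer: 35/2656 ≈ 0.013178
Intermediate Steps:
k(-116)/(113 - 99*(-133)) = 175/(113 - 99*(-133)) = 175/(113 + 13167) = 175/13280 = 175*(1/13280) = 35/2656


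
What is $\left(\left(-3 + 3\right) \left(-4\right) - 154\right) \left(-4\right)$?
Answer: $616$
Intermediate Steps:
$\left(\left(-3 + 3\right) \left(-4\right) - 154\right) \left(-4\right) = \left(0 \left(-4\right) - 154\right) \left(-4\right) = \left(0 - 154\right) \left(-4\right) = \left(-154\right) \left(-4\right) = 616$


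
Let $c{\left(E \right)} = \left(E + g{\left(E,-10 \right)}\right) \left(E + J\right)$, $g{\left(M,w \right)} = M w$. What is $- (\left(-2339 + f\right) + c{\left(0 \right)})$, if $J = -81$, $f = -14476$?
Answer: $16815$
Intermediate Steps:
$c{\left(E \right)} = - 9 E \left(-81 + E\right)$ ($c{\left(E \right)} = \left(E + E \left(-10\right)\right) \left(E - 81\right) = \left(E - 10 E\right) \left(-81 + E\right) = - 9 E \left(-81 + E\right)$)
$- (\left(-2339 + f\right) + c{\left(0 \right)}) = - (\left(-2339 - 14476\right) + 9 \cdot 0 \left(81 - 0\right)) = - (-16815 + 9 \cdot 0 \left(81 + 0\right)) = - (-16815 + 9 \cdot 0 \cdot 81) = - (-16815 + 0) = \left(-1\right) \left(-16815\right) = 16815$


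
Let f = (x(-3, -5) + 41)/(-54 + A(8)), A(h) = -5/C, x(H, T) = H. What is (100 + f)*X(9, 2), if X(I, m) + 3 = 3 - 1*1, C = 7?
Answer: -38034/383 ≈ -99.305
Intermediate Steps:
A(h) = -5/7
X(I, m) = -1 (X(I, m) = -3 + (3 - 1*1) = -3 + (3 - 1) = -3 + 2 = -1)
f = -266/383 (f = (-3 + 41)/(-54 - 5/7) = 38/(-383/7) = 38*(-7/383) = -266/383 ≈ -0.69452)
(100 + f)*X(9, 2) = (100 - 266/383)*(-1) = (38034/383)*(-1) = -38034/383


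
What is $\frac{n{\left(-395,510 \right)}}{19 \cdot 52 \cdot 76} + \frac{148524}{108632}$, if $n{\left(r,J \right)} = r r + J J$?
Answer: $\frac{7044607639}{1019619952} \approx 6.909$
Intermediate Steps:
$n{\left(r,J \right)} = J^{2} + r^{2}$ ($n{\left(r,J \right)} = r^{2} + J^{2} = J^{2} + r^{2}$)
$\frac{n{\left(-395,510 \right)}}{19 \cdot 52 \cdot 76} + \frac{148524}{108632} = \frac{510^{2} + \left(-395\right)^{2}}{19 \cdot 52 \cdot 76} + \frac{148524}{108632} = \frac{260100 + 156025}{988 \cdot 76} + 148524 \cdot \frac{1}{108632} = \frac{416125}{75088} + \frac{37131}{27158} = \frac{7044607639}{1019619952}$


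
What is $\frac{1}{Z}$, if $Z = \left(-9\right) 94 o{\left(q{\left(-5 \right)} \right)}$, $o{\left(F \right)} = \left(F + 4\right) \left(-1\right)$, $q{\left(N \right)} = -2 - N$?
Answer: $\frac{1}{5922} \approx 0.00016886$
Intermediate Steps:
$o{\left(F \right)} = -4 - F$ ($o{\left(F \right)} = \left(4 + F\right) \left(-1\right) = -4 - F$)
$Z = 5922$ ($Z = \left(-9\right) 94 \left(-4 - \left(-2 - -5\right)\right) = - 846 \left(-4 - \left(-2 + 5\right)\right) = - 846 \left(-4 - 3\right) = \left(-846\right) \left(-7\right) = 5922$)
$\frac{1}{Z} = \frac{1}{5922}$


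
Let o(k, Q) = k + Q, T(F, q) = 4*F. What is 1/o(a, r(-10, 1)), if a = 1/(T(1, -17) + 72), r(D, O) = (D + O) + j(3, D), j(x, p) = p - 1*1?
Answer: -76/1519 ≈ -0.050033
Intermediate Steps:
j(x, p) = -1 + p (j(x, p) = p - 1 = -1 + p)
r(D, O) = -1 + O + 2*D (r(D, O) = (D + O) + (-1 + D) = -1 + O + 2*D)
a = 1/76 (a = 1/(4*1 + 72) = 1/(4 + 72) = 1/76 ≈ 0.013158)
o(k, Q) = Q + k
1/o(a, r(-10, 1)) = 1/((-1 + 1 + 2*(-10)) + 1/76) = 1/((-1 + 1 - 20) + 1/76) = 1/(-20 + 1/76) = 1/(-1519/76) = -76/1519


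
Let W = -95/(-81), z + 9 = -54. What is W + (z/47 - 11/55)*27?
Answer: -769369/19035 ≈ -40.419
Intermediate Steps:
z = -63 (z = -9 - 54 = -63)
W = 95/81 (W = -95*(-1/81) = 95/81 ≈ 1.1728)
W + (z/47 - 11/55)*27 = 95/81 + (-63/47 - 11/55)*27 = 95/81 + (-63*1/47 - 11*1/55)*27 = 95/81 + (-63/47 - ⅕)*27 = 95/81 - 362/235*27 = 95/81 - 9774/235 = -769369/19035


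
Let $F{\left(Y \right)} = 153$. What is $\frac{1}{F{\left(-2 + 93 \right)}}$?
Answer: $\frac{1}{153} \approx 0.0065359$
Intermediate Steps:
$\frac{1}{F{\left(-2 + 93 \right)}} = \frac{1}{153}$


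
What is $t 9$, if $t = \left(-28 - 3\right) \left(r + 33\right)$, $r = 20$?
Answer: $-14787$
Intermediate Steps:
$t = -1643$ ($t = \left(-28 - 3\right) \left(20 + 33\right) = \left(-31\right) 53 = -1643$)
$t 9 = \left(-1643\right) 9 = -14787$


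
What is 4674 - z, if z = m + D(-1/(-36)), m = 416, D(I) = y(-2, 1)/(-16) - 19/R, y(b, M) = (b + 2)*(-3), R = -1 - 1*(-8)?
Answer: 29825/7 ≈ 4260.7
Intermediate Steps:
R = 7 (R = -1 + 8 = 7)
y(b, M) = -6 - 3*b (y(b, M) = (2 + b)*(-3) = -6 - 3*b)
D(I) = -19/7 (D(I) = (-6 - 3*(-2))/(-16) - 19/7 = (-6 + 6)*(-1/16) - 19*⅐ = 0*(-1/16) - 19/7 = 0 - 19/7 = -19/7)
z = 2893/7 (z = 416 - 19/7 = 2893/7 ≈ 413.29)
4674 - z = 4674 - 1*2893/7 = 4674 - 2893/7 = 29825/7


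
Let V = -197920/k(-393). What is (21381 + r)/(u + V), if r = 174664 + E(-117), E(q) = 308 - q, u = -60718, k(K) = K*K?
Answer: -15172297515/4689016151 ≈ -3.2357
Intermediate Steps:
k(K) = K²
V = -197920/154449 (V = -197920/((-393)²) = -197920/154449 ≈ -1.2815)
r = 175089 (r = 174664 + (308 - 1*(-117)) = 174664 + (308 + 117) = 174664 + 425 = 175089)
(21381 + r)/(u + V) = (21381 + 175089)/(-60718 - 197920/154449) = 196470/(-9378032302/154449) = 196470*(-154449/9378032302) = -15172297515/4689016151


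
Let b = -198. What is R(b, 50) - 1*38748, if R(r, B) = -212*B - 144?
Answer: -49492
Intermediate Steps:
R(r, B) = -144 - 212*B
R(b, 50) - 1*38748 = (-144 - 212*50) - 1*38748 = (-144 - 10600) - 38748 = -10744 - 38748 = -49492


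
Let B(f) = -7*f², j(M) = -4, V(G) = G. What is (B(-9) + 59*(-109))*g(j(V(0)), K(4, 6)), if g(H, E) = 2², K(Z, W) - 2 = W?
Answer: -27992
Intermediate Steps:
K(Z, W) = 2 + W
g(H, E) = 4
(B(-9) + 59*(-109))*g(j(V(0)), K(4, 6)) = (-7*(-9)² + 59*(-109))*4 = (-7*81 - 6431)*4 = (-567 - 6431)*4 = -6998*4 = -27992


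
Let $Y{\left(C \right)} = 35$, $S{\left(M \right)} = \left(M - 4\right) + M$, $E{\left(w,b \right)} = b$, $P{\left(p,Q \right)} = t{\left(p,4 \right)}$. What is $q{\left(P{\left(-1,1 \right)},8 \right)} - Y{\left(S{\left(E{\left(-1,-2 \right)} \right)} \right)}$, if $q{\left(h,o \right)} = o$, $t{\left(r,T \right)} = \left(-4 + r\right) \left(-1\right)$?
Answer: $-27$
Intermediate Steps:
$t{\left(r,T \right)} = 4 - r$
$P{\left(p,Q \right)} = 4 - p$
$S{\left(M \right)} = -4 + 2 M$ ($S{\left(M \right)} = \left(-4 + M\right) + M = -4 + 2 M$)
$q{\left(P{\left(-1,1 \right)},8 \right)} - Y{\left(S{\left(E{\left(-1,-2 \right)} \right)} \right)} = 8 - 35 = -27$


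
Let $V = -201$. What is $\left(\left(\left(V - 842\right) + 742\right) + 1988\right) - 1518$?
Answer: $169$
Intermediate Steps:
$\left(\left(\left(V - 842\right) + 742\right) + 1988\right) - 1518 = \left(\left(\left(-201 - 842\right) + 742\right) + 1988\right) - 1518 = \left(\left(-1043 + 742\right) + 1988\right) - 1518 = \left(-301 + 1988\right) - 1518 = 1687 - 1518 = 169$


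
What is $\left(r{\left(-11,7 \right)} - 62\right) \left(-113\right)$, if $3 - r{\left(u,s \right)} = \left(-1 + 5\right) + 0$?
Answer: $7119$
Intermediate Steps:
$r{\left(u,s \right)} = -1$ ($r{\left(u,s \right)} = 3 - \left(\left(-1 + 5\right) + 0\right) = 3 - \left(4 + 0\right) = 3 - 4 = -1$)
$\left(r{\left(-11,7 \right)} - 62\right) \left(-113\right) = \left(-1 - 62\right) \left(-113\right) = \left(-63\right) \left(-113\right) = 7119$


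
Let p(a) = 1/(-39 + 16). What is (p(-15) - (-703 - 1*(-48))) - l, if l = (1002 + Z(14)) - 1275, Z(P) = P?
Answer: 21021/23 ≈ 913.96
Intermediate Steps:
p(a) = -1/23 (p(a) = 1/(-23) = -1/23)
l = -259 (l = (1002 + 14) - 1275 = 1016 - 1275 = -259)
(p(-15) - (-703 - 1*(-48))) - l = (-1/23 - (-703 - 1*(-48))) - 1*(-259) = (-1/23 - (-703 + 48)) + 259 = (-1/23 - 1*(-655)) + 259 = (-1/23 + 655) + 259 = 15064/23 + 259 = 21021/23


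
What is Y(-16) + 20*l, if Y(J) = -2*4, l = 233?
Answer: 4652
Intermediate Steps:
Y(J) = -8
Y(-16) + 20*l = -8 + 20*233 = -8 + 4660 = 4652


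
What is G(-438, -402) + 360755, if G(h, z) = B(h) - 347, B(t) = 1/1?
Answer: 360409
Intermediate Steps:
B(t) = 1
G(h, z) = -346 (G(h, z) = 1 - 347 = -346)
G(-438, -402) + 360755 = -346 + 360755 = 360409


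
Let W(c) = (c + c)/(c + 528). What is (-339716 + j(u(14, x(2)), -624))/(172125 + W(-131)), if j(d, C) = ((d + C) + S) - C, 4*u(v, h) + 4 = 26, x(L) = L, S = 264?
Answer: -269520521/136666726 ≈ -1.9721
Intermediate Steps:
u(v, h) = 11/2 (u(v, h) = -1 + (¼)*26 = -1 + 13/2 = 11/2)
W(c) = 2*c/(528 + c) (W(c) = (2*c)/(528 + c) = 2*c/(528 + c))
j(d, C) = 264 + d (j(d, C) = ((d + C) + 264) - C = ((C + d) + 264) - C = (264 + C + d) - C = 264 + d)
(-339716 + j(u(14, x(2)), -624))/(172125 + W(-131)) = (-339716 + (264 + 11/2))/(172125 + 2*(-131)/(528 - 131)) = (-339716 + 539/2)/(172125 + 2*(-131)/397) = -678893/(2*(172125 + 2*(-131)*(1/397))) = -678893/(2*(172125 - 262/397)) = -678893/(2*68333363/397) = -678893/2*397/68333363 = -269520521/136666726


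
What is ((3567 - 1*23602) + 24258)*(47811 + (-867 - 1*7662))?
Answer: 165887886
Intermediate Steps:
((3567 - 1*23602) + 24258)*(47811 + (-867 - 1*7662)) = ((3567 - 23602) + 24258)*(47811 + (-867 - 7662)) = (-20035 + 24258)*(47811 - 8529) = 4223*39282 = 165887886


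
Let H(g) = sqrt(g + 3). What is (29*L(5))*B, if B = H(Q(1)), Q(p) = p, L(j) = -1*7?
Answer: -406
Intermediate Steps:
L(j) = -7
H(g) = sqrt(3 + g)
B = 2 (B = sqrt(3 + 1) = sqrt(4) = 2)
(29*L(5))*B = (29*(-7))*2 = -203*2 = -406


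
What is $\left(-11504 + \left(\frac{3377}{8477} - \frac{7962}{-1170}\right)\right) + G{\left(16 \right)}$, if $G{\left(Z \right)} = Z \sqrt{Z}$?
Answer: $- \frac{18898584106}{1653015} \approx -11433.0$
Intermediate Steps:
$G{\left(Z \right)} = Z^{\frac{3}{2}}$
$\left(-11504 + \left(\frac{3377}{8477} - \frac{7962}{-1170}\right)\right) + G{\left(16 \right)} = \left(-11504 + \left(\frac{3377}{8477} - \frac{7962}{-1170}\right)\right) + 16^{\frac{3}{2}} = \left(-11504 + \left(3377 \cdot \frac{1}{8477} - - \frac{1327}{195}\right)\right) + 64 = \left(-11504 + \left(\frac{3377}{8477} + \frac{1327}{195}\right)\right) + 64 = \left(-11504 + \frac{11907494}{1653015}\right) + 64 = - \frac{19004377066}{1653015} + 64 = - \frac{18898584106}{1653015}$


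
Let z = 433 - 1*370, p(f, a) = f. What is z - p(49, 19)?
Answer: 14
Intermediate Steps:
z = 63 (z = 433 - 370 = 63)
z - p(49, 19) = 63 - 1*49 = 63 - 49 = 14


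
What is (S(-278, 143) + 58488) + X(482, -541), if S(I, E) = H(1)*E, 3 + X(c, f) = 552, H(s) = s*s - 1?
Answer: 59037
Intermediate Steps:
H(s) = -1 + s**2 (H(s) = s**2 - 1 = -1 + s**2)
X(c, f) = 549 (X(c, f) = -3 + 552 = 549)
S(I, E) = 0 (S(I, E) = (-1 + 1**2)*E = (-1 + 1)*E = 0*E = 0)
(S(-278, 143) + 58488) + X(482, -541) = (0 + 58488) + 549 = 58488 + 549 = 59037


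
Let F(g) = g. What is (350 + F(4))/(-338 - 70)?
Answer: -59/68 ≈ -0.86765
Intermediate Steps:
(350 + F(4))/(-338 - 70) = (350 + 4)/(-338 - 70) = 354/(-408) = 354*(-1/408) = -59/68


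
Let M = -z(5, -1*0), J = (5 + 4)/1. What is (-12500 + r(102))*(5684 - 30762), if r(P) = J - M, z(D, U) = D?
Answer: 313123908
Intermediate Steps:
J = 9 (J = 1*9 = 9)
M = -5 (M = -1*5 = -5)
r(P) = 14 (r(P) = 9 - 1*(-5) = 9 + 5 = 14)
(-12500 + r(102))*(5684 - 30762) = (-12500 + 14)*(5684 - 30762) = -12486*(-25078) = 313123908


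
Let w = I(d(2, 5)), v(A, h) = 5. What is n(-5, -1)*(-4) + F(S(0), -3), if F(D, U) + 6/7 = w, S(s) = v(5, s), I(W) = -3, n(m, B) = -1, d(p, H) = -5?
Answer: ⅐ ≈ 0.14286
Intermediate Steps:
S(s) = 5
w = -3
F(D, U) = -27/7 (F(D, U) = -6/7 - 3 = -27/7)
n(-5, -1)*(-4) + F(S(0), -3) = -1*(-4) - 27/7 = 4 - 27/7 = ⅐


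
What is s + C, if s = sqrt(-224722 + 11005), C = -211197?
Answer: -211197 + I*sqrt(213717) ≈ -2.112e+5 + 462.3*I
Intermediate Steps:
s = I*sqrt(213717) (s = sqrt(-213717) = I*sqrt(213717) ≈ 462.3*I)
s + C = I*sqrt(213717) - 211197 = -211197 + I*sqrt(213717)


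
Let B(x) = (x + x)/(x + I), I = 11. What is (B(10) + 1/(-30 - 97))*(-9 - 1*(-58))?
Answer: 17633/381 ≈ 46.281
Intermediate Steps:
B(x) = 2*x/(11 + x) (B(x) = (x + x)/(x + 11) = (2*x)/(11 + x) = 2*x/(11 + x))
(B(10) + 1/(-30 - 97))*(-9 - 1*(-58)) = (2*10/(11 + 10) + 1/(-30 - 97))*(-9 - 1*(-58)) = (2*10/21 + 1/(-127))*(-9 + 58) = (2*10*(1/21) - 1/127)*49 = (20/21 - 1/127)*49 = (2519/2667)*49 = 17633/381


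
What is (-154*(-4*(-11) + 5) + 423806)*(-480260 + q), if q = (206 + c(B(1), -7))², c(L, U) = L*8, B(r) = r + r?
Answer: -179398069760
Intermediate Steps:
B(r) = 2*r
c(L, U) = 8*L
q = 49284 (q = (206 + 8*(2*1))² = (206 + 8*2)² = (206 + 16)² = 222² = 49284)
(-154*(-4*(-11) + 5) + 423806)*(-480260 + q) = (-154*(-4*(-11) + 5) + 423806)*(-480260 + 49284) = (-154*(44 + 5) + 423806)*(-430976) = (-154*49 + 423806)*(-430976) = (-7546 + 423806)*(-430976) = 416260*(-430976) = -179398069760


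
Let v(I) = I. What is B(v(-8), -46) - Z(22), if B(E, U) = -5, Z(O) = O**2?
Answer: -489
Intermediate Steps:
B(v(-8), -46) - Z(22) = -5 - 1*22**2 = -5 - 1*484 = -5 - 484 = -489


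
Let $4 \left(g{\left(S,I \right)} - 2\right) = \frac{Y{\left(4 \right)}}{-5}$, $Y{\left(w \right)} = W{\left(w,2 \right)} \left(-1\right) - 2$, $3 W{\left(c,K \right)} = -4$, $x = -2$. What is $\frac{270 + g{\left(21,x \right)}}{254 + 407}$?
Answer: $\frac{8161}{19830} \approx 0.41155$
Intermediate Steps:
$W{\left(c,K \right)} = - \frac{4}{3}$ ($W{\left(c,K \right)} = \frac{1}{3} \left(-4\right) = - \frac{4}{3}$)
$Y{\left(w \right)} = - \frac{2}{3}$ ($Y{\left(w \right)} = \left(- \frac{4}{3}\right) \left(-1\right) - 2 = \frac{4}{3} - 2 = - \frac{2}{3}$)
$g{\left(S,I \right)} = \frac{61}{30}$ ($g{\left(S,I \right)} = 2 + \frac{\left(- \frac{2}{3}\right) \frac{1}{-5}}{4} = 2 + \frac{\left(- \frac{2}{3}\right) \left(- \frac{1}{5}\right)}{4} = 2 + \frac{1}{4} \cdot \frac{2}{15} = 2 + \frac{1}{30} = \frac{61}{30}$)
$\frac{270 + g{\left(21,x \right)}}{254 + 407} = \frac{270 + \frac{61}{30}}{254 + 407} = \frac{8161}{30 \cdot 661} = \frac{8161}{30} \cdot \frac{1}{661} = \frac{8161}{19830}$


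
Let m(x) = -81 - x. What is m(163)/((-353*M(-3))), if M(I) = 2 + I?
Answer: -244/353 ≈ -0.69122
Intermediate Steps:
m(163)/((-353*M(-3))) = (-81 - 1*163)/((-353*(2 - 3))) = (-81 - 163)/((-353*(-1))) = -244/353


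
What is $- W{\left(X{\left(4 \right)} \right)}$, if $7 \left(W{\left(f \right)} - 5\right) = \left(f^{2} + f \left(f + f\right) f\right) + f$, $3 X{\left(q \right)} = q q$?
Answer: $- \frac{10049}{189} \approx -53.169$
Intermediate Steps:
$X{\left(q \right)} = \frac{q^{2}}{3}$ ($X{\left(q \right)} = \frac{q q}{3} = \frac{q^{2}}{3}$)
$W{\left(f \right)} = 5 + \frac{f}{7} + \frac{f^{2}}{7} + \frac{2 f^{3}}{7}$ ($W{\left(f \right)} = 5 + \frac{\left(f^{2} + f \left(f + f\right) f\right) + f}{7} = 5 + \frac{\left(f^{2} + f 2 f f\right) + f}{7} = 5 + \frac{\left(f^{2} + 2 f^{2} f\right) + f}{7} = 5 + \frac{\left(f^{2} + 2 f^{3}\right) + f}{7} = 5 + \frac{f + f^{2} + 2 f^{3}}{7} = 5 + \left(\frac{f}{7} + \frac{f^{2}}{7} + \frac{2 f^{3}}{7}\right) = 5 + \frac{f}{7} + \frac{f^{2}}{7} + \frac{2 f^{3}}{7}$)
$- W{\left(X{\left(4 \right)} \right)} = - (5 + \frac{\frac{1}{3} \cdot 4^{2}}{7} + \frac{\left(\frac{4^{2}}{3}\right)^{2}}{7} + \frac{2 \left(\frac{4^{2}}{3}\right)^{3}}{7}) = - (5 + \frac{\frac{1}{3} \cdot 16}{7} + \frac{\left(\frac{1}{3} \cdot 16\right)^{2}}{7} + \frac{2 \left(\frac{1}{3} \cdot 16\right)^{3}}{7}) = - (5 + \frac{1}{7} \cdot \frac{16}{3} + \frac{\left(\frac{16}{3}\right)^{2}}{7} + \frac{2 \left(\frac{16}{3}\right)^{3}}{7}) = - (5 + \frac{16}{21} + \frac{1}{7} \cdot \frac{256}{9} + \frac{2}{7} \cdot \frac{4096}{27}) = - (5 + \frac{16}{21} + \frac{256}{63} + \frac{8192}{189}) = \left(-1\right) \frac{10049}{189} = - \frac{10049}{189}$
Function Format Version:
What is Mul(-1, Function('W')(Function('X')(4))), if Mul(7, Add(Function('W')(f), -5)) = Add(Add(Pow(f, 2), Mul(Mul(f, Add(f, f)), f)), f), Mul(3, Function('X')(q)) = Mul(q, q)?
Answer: Rational(-10049, 189) ≈ -53.169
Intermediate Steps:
Function('X')(q) = Mul(Rational(1, 3), Pow(q, 2)) (Function('X')(q) = Mul(Rational(1, 3), Mul(q, q)) = Mul(Rational(1, 3), Pow(q, 2)))
Function('W')(f) = Add(5, Mul(Rational(1, 7), f), Mul(Rational(1, 7), Pow(f, 2)), Mul(Rational(2, 7), Pow(f, 3))) (Function('W')(f) = Add(5, Mul(Rational(1, 7), Add(Add(Pow(f, 2), Mul(Mul(f, Add(f, f)), f)), f))) = Add(5, Mul(Rational(1, 7), Add(Add(Pow(f, 2), Mul(Mul(f, Mul(2, f)), f)), f))) = Add(5, Mul(Rational(1, 7), Add(Add(Pow(f, 2), Mul(Mul(2, Pow(f, 2)), f)), f))) = Add(5, Mul(Rational(1, 7), Add(Add(Pow(f, 2), Mul(2, Pow(f, 3))), f))) = Add(5, Mul(Rational(1, 7), Add(f, Pow(f, 2), Mul(2, Pow(f, 3))))) = Add(5, Add(Mul(Rational(1, 7), f), Mul(Rational(1, 7), Pow(f, 2)), Mul(Rational(2, 7), Pow(f, 3)))) = Add(5, Mul(Rational(1, 7), f), Mul(Rational(1, 7), Pow(f, 2)), Mul(Rational(2, 7), Pow(f, 3))))
Mul(-1, Function('W')(Function('X')(4))) = Mul(-1, Add(5, Mul(Rational(1, 7), Mul(Rational(1, 3), Pow(4, 2))), Mul(Rational(1, 7), Pow(Mul(Rational(1, 3), Pow(4, 2)), 2)), Mul(Rational(2, 7), Pow(Mul(Rational(1, 3), Pow(4, 2)), 3)))) = Mul(-1, Add(5, Mul(Rational(1, 7), Mul(Rational(1, 3), 16)), Mul(Rational(1, 7), Pow(Mul(Rational(1, 3), 16), 2)), Mul(Rational(2, 7), Pow(Mul(Rational(1, 3), 16), 3)))) = Mul(-1, Add(5, Mul(Rational(1, 7), Rational(16, 3)), Mul(Rational(1, 7), Pow(Rational(16, 3), 2)), Mul(Rational(2, 7), Pow(Rational(16, 3), 3)))) = Mul(-1, Add(5, Rational(16, 21), Mul(Rational(1, 7), Rational(256, 9)), Mul(Rational(2, 7), Rational(4096, 27)))) = Mul(-1, Add(5, Rational(16, 21), Rational(256, 63), Rational(8192, 189))) = Mul(-1, Rational(10049, 189)) = Rational(-10049, 189)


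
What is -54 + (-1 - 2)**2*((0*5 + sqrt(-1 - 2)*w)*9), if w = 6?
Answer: -54 + 486*I*sqrt(3) ≈ -54.0 + 841.78*I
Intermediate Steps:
-54 + (-1 - 2)**2*((0*5 + sqrt(-1 - 2)*w)*9) = -54 + (-1 - 2)**2*((0*5 + sqrt(-1 - 2)*6)*9) = -54 + (-3)**2*((0 + sqrt(-3)*6)*9) = -54 + 9*((0 + (I*sqrt(3))*6)*9) = -54 + 9*((0 + 6*I*sqrt(3))*9) = -54 + 9*((6*I*sqrt(3))*9) = -54 + 9*(54*I*sqrt(3)) = -54 + 486*I*sqrt(3)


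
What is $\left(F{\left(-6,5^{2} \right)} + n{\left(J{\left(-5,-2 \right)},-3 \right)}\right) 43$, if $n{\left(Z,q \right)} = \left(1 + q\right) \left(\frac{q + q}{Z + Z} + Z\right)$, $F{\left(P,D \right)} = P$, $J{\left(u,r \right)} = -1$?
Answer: $-430$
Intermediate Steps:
$n{\left(Z,q \right)} = \left(1 + q\right) \left(Z + \frac{q}{Z}\right)$ ($n{\left(Z,q \right)} = \left(1 + q\right) \left(\frac{2 q}{2 Z} + Z\right) = \left(1 + q\right) \left(2 q \frac{1}{2 Z} + Z\right) = \left(1 + q\right) \left(\frac{q}{Z} + Z\right) = \left(1 + q\right) \left(Z + \frac{q}{Z}\right)$)
$\left(F{\left(-6,5^{2} \right)} + n{\left(J{\left(-5,-2 \right)},-3 \right)}\right) 43 = \left(-6 + \frac{-3 + \left(-3\right)^{2} + \left(-1\right)^{2} \left(1 - 3\right)}{-1}\right) 43 = \left(-6 - \left(-3 + 9 + 1 \left(-2\right)\right)\right) 43 = \left(-6 - \left(-3 + 9 - 2\right)\right) 43 = \left(-6 - 4\right) 43 = \left(-10\right) 43 = -430$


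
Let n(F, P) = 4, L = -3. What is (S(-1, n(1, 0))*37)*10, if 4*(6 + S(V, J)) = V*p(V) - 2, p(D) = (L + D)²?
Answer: -3885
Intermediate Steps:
p(D) = (-3 + D)²
S(V, J) = -13/2 + V*(-3 + V)²/4 (S(V, J) = -6 + (V*(-3 + V)² - 2)/4 = -6 + (-2 + V*(-3 + V)²)/4 = -6 + (-½ + V*(-3 + V)²/4) = -13/2 + V*(-3 + V)²/4)
(S(-1, n(1, 0))*37)*10 = ((-13/2 + (¼)*(-1)*(-3 - 1)²)*37)*10 = ((-13/2 + (¼)*(-1)*(-4)²)*37)*10 = ((-13/2 + (¼)*(-1)*16)*37)*10 = ((-13/2 - 4)*37)*10 = -21/2*37*10 = -777/2*10 = -3885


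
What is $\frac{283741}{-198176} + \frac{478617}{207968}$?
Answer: $\frac{560021161}{643972912} \approx 0.86963$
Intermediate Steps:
$\frac{283741}{-198176} + \frac{478617}{207968} = 283741 \left(- \frac{1}{198176}\right) + 478617 \cdot \frac{1}{207968} = - \frac{283741}{198176} + \frac{478617}{207968} = \frac{560021161}{643972912}$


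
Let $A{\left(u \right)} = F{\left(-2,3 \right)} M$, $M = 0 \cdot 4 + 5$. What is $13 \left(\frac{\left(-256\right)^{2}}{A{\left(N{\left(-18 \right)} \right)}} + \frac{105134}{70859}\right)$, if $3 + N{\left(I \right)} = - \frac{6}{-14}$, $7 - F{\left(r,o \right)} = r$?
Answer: $\frac{60431103902}{3188655} \approx 18952.0$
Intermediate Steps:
$F{\left(r,o \right)} = 7 - r$
$M = 5$ ($M = 0 + 5 = 5$)
$N{\left(I \right)} = - \frac{18}{7}$ ($N{\left(I \right)} = -3 - \frac{6}{-14} = -3 - - \frac{3}{7} = -3 + \frac{3}{7} = - \frac{18}{7}$)
$A{\left(u \right)} = 45$ ($A{\left(u \right)} = \left(7 - -2\right) 5 = \left(7 + 2\right) 5 = 9 \cdot 5 = 45$)
$13 \left(\frac{\left(-256\right)^{2}}{A{\left(N{\left(-18 \right)} \right)}} + \frac{105134}{70859}\right) = 13 \left(\frac{\left(-256\right)^{2}}{45} + \frac{105134}{70859}\right) = 13 \left(65536 \cdot \frac{1}{45} + 105134 \cdot \frac{1}{70859}\right) = 13 \left(\frac{65536}{45} + \frac{105134}{70859}\right) = 13 \cdot \frac{4648546454}{3188655} = \frac{60431103902}{3188655}$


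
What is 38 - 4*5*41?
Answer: -782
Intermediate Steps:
38 - 4*5*41 = 38 - 20*41 = 38 - 820 = -782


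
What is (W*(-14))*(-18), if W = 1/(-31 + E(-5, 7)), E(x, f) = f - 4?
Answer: -9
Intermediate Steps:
E(x, f) = -4 + f
W = -1/28 (W = 1/(-31 + (-4 + 7)) = 1/(-31 + 3) = 1/(-28) = -1/28 ≈ -0.035714)
(W*(-14))*(-18) = -1/28*(-14)*(-18) = (1/2)*(-18) = -9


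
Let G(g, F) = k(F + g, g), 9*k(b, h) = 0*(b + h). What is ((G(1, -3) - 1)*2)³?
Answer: -8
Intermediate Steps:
k(b, h) = 0 (k(b, h) = (0*(b + h))/9 = (⅑)*0 = 0)
G(g, F) = 0
((G(1, -3) - 1)*2)³ = ((0 - 1)*2)³ = (-1*2)³ = (-2)³ = -8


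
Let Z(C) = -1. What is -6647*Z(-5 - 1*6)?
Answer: 6647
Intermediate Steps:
-6647*Z(-5 - 1*6) = -6647*(-1) = 6647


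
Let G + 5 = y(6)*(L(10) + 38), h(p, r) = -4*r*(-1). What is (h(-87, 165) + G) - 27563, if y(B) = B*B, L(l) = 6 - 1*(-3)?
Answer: -25216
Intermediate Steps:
L(l) = 9 (L(l) = 6 + 3 = 9)
y(B) = B²
h(p, r) = 4*r
G = 1687 (G = -5 + 6²*(9 + 38) = -5 + 36*47 = -5 + 1692 = 1687)
(h(-87, 165) + G) - 27563 = (4*165 + 1687) - 27563 = (660 + 1687) - 27563 = 2347 - 27563 = -25216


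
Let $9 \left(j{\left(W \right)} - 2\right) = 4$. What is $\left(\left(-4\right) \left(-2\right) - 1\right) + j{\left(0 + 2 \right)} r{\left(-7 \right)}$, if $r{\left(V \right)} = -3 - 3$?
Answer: $- \frac{23}{3} \approx -7.6667$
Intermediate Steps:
$r{\left(V \right)} = -6$
$j{\left(W \right)} = \frac{22}{9}$ ($j{\left(W \right)} = 2 + \frac{1}{9} \cdot 4 = 2 + \frac{4}{9} = \frac{22}{9}$)
$\left(\left(-4\right) \left(-2\right) - 1\right) + j{\left(0 + 2 \right)} r{\left(-7 \right)} = \left(\left(-4\right) \left(-2\right) - 1\right) + \frac{22}{9} \left(-6\right) = \left(8 - 1\right) - \frac{44}{3} = 7 - \frac{44}{3} = - \frac{23}{3}$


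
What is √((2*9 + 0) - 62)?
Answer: 2*I*√11 ≈ 6.6332*I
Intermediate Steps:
√((2*9 + 0) - 62) = √((18 + 0) - 62) = √(18 - 62) = √(-44) = 2*I*√11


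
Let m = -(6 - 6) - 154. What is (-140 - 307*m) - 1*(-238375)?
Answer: 285513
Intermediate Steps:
m = -154 (m = -1*0 - 154 = 0 - 154 = -154)
(-140 - 307*m) - 1*(-238375) = (-140 - 307*(-154)) - 1*(-238375) = (-140 + 47278) + 238375 = 47138 + 238375 = 285513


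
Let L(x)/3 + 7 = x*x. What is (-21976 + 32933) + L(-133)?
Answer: 64003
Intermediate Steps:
L(x) = -21 + 3*x² (L(x) = -21 + 3*(x*x) = -21 + 3*x²)
(-21976 + 32933) + L(-133) = (-21976 + 32933) + (-21 + 3*(-133)²) = 10957 + (-21 + 3*17689) = 10957 + (-21 + 53067) = 10957 + 53046 = 64003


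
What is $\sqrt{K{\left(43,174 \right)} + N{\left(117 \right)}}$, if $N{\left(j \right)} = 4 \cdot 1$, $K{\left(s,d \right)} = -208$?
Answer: $2 i \sqrt{51} \approx 14.283 i$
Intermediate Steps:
$N{\left(j \right)} = 4$
$\sqrt{K{\left(43,174 \right)} + N{\left(117 \right)}} = \sqrt{-208 + 4} = \sqrt{-204} = 2 i \sqrt{51}$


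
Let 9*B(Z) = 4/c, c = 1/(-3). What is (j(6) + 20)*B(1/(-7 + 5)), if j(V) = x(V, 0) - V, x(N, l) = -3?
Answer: -44/3 ≈ -14.667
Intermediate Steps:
c = -⅓ ≈ -0.33333
j(V) = -3 - V
B(Z) = -4/3 (B(Z) = (4/(-⅓))/9 = (4*(-3))/9 = (⅑)*(-12) = -4/3)
(j(6) + 20)*B(1/(-7 + 5)) = ((-3 - 1*6) + 20)*(-4/3) = ((-3 - 6) + 20)*(-4/3) = (-9 + 20)*(-4/3) = 11*(-4/3) = -44/3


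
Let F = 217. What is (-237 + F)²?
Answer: 400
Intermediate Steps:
(-237 + F)² = (-237 + 217)² = (-20)² = 400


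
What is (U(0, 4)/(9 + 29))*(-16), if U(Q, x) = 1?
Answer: -8/19 ≈ -0.42105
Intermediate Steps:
(U(0, 4)/(9 + 29))*(-16) = (1/(9 + 29))*(-16) = (1/38)*(-16) = -8/19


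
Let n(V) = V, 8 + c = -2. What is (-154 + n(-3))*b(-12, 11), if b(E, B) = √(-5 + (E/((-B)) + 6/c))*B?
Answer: -314*I*√3410/5 ≈ -3667.2*I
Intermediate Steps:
c = -10 (c = -8 - 2 = -10)
b(E, B) = B*√(-28/5 - E/B) (b(E, B) = √(-5 + (E/((-B)) + 6/(-10)))*B = √(-5 + (E*(-1/B) + 6*(-⅒)))*B = √(-5 + (-E/B - ⅗))*B = √(-5 + (-⅗ - E/B))*B = √(-28/5 - E/B)*B = B*√(-28/5 - E/B))
(-154 + n(-3))*b(-12, 11) = (-154 - 3)*((⅕)*11*√(-140 - 25*(-12)/11)) = -157*11*√(-140 - 25*(-12)*1/11)/5 = -157*11*√(-140 + 300/11)/5 = -157*11*√(-1240/11)/5 = -157*11*2*I*√3410/11/5 = -314*I*√3410/5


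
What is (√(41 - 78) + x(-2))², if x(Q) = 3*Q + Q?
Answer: (8 - I*√37)² ≈ 27.0 - 97.324*I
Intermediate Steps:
x(Q) = 4*Q
(√(41 - 78) + x(-2))² = (√(41 - 78) + 4*(-2))² = (√(-37) - 8)² = (I*√37 - 8)² = (-8 + I*√37)²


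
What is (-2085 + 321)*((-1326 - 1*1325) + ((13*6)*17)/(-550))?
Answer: 1287169632/275 ≈ 4.6806e+6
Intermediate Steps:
(-2085 + 321)*((-1326 - 1*1325) + ((13*6)*17)/(-550)) = -1764*((-1326 - 1325) + (78*17)*(-1/550)) = -1764*(-2651 + 1326*(-1/550)) = -1764*(-2651 - 663/275) = -1764*(-729688/275) = 1287169632/275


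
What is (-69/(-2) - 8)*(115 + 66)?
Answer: 9593/2 ≈ 4796.5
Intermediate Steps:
(-69/(-2) - 8)*(115 + 66) = (-69*(-½) - 8)*181 = (69/2 - 8)*181 = (53/2)*181 = 9593/2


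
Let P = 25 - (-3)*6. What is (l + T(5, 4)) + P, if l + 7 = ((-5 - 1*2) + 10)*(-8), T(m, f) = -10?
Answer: 2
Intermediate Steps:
l = -31 (l = -7 + ((-5 - 1*2) + 10)*(-8) = -7 + ((-5 - 2) + 10)*(-8) = -7 + (-7 + 10)*(-8) = -7 + 3*(-8) = -7 - 24 = -31)
P = 43 (P = 25 - 1*(-18) = 25 + 18 = 43)
(l + T(5, 4)) + P = (-31 - 10) + 43 = -41 + 43 = 2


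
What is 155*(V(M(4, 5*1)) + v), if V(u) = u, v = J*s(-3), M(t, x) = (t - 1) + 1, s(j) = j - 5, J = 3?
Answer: -3100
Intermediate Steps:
s(j) = -5 + j
M(t, x) = t (M(t, x) = (-1 + t) + 1 = t)
v = -24 (v = 3*(-5 - 3) = 3*(-8) = -24)
155*(V(M(4, 5*1)) + v) = 155*(4 - 24) = 155*(-20) = -3100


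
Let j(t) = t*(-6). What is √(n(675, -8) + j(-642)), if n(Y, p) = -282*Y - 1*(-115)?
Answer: I*√186383 ≈ 431.72*I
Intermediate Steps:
j(t) = -6*t
n(Y, p) = 115 - 282*Y (n(Y, p) = -282*Y + 115 = 115 - 282*Y)
√(n(675, -8) + j(-642)) = √((115 - 282*675) - 6*(-642)) = √((115 - 190350) + 3852) = √(-190235 + 3852) = √(-186383) = I*√186383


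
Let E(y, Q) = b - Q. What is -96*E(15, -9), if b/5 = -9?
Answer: 3456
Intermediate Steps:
b = -45 (b = 5*(-9) = -45)
E(y, Q) = -45 - Q
-96*E(15, -9) = -96*(-45 - 1*(-9)) = -96*(-45 + 9) = -96*(-36) = 3456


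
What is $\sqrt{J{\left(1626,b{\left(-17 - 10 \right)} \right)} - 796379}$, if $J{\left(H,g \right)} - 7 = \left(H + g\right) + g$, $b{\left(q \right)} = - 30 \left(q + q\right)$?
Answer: $i \sqrt{791506} \approx 889.67 i$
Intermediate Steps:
$b{\left(q \right)} = - 60 q$ ($b{\left(q \right)} = - 30 \cdot 2 q = - 60 q$)
$J{\left(H,g \right)} = 7 + H + 2 g$ ($J{\left(H,g \right)} = 7 + \left(\left(H + g\right) + g\right) = 7 + \left(H + 2 g\right) = 7 + H + 2 g$)
$\sqrt{J{\left(1626,b{\left(-17 - 10 \right)} \right)} - 796379} = \sqrt{\left(7 + 1626 + 2 \left(- 60 \left(-17 - 10\right)\right)\right) - 796379} = \sqrt{\left(7 + 1626 + 2 \left(\left(-60\right) \left(-27\right)\right)\right) - 796379} = \sqrt{\left(7 + 1626 + 2 \cdot 1620\right) - 796379} = \sqrt{\left(7 + 1626 + 3240\right) - 796379} = \sqrt{4873 - 796379} = \sqrt{-791506} = i \sqrt{791506}$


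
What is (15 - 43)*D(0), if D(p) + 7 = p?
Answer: 196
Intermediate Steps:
D(p) = -7 + p
(15 - 43)*D(0) = (15 - 43)*(-7 + 0) = -28*(-7) = 196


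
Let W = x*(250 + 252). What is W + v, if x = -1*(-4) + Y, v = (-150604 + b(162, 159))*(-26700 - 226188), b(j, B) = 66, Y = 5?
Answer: 38069258262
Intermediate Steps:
v = 38069253744 (v = (-150604 + 66)*(-26700 - 226188) = -150538*(-252888) = 38069253744)
x = 9 (x = -1*(-4) + 5 = 4 + 5 = 9)
W = 4518 (W = 9*(250 + 252) = 9*502 = 4518)
W + v = 4518 + 38069253744 = 38069258262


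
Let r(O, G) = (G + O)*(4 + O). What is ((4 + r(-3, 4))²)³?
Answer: 15625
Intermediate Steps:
r(O, G) = (4 + O)*(G + O)
((4 + r(-3, 4))²)³ = ((4 + ((-3)² + 4*4 + 4*(-3) + 4*(-3)))²)³ = ((4 + (9 + 16 - 12 - 12))²)³ = ((4 + 1)²)³ = (5²)³ = 25³ = 15625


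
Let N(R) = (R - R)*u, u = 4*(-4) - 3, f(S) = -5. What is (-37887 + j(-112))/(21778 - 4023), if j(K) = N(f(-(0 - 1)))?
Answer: -37887/17755 ≈ -2.1339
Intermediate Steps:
u = -19 (u = -16 - 3 = -19)
N(R) = 0 (N(R) = (R - R)*(-19) = 0*(-19) = 0)
j(K) = 0
(-37887 + j(-112))/(21778 - 4023) = (-37887 + 0)/(21778 - 4023) = -37887/17755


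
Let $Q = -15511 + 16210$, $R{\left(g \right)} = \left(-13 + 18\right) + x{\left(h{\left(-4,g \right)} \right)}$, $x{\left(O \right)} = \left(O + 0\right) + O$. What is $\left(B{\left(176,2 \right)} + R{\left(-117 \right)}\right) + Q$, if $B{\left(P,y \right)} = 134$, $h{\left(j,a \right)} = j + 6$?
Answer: $842$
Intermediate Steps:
$h{\left(j,a \right)} = 6 + j$
$x{\left(O \right)} = 2 O$ ($x{\left(O \right)} = O + O = 2 O$)
$R{\left(g \right)} = 9$ ($R{\left(g \right)} = \left(-13 + 18\right) + 2 \left(6 - 4\right) = 5 + 2 \cdot 2 = 5 + 4 = 9$)
$Q = 699$
$\left(B{\left(176,2 \right)} + R{\left(-117 \right)}\right) + Q = \left(134 + 9\right) + 699 = 143 + 699 = 842$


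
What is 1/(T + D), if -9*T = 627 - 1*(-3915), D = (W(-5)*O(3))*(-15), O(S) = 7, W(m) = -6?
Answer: 3/376 ≈ 0.0079787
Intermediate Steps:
D = 630 (D = -6*7*(-15) = -42*(-15) = 630)
T = -1514/3 (T = -(627 - 1*(-3915))/9 = -(627 + 3915)/9 = -⅑*4542 = -1514/3 ≈ -504.67)
1/(T + D) = 1/(-1514/3 + 630) = 1/(376/3) = 3/376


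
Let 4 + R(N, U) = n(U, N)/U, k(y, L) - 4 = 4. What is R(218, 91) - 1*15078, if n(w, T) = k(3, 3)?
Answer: -1372454/91 ≈ -15082.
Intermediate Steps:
k(y, L) = 8 (k(y, L) = 4 + 4 = 8)
n(w, T) = 8
R(N, U) = -4 + 8/U
R(218, 91) - 1*15078 = (-4 + 8/91) - 1*15078 = (-4 + 8*(1/91)) - 15078 = (-4 + 8/91) - 15078 = -356/91 - 15078 = -1372454/91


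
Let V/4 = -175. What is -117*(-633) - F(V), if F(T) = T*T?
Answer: -415939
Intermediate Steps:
V = -700 (V = 4*(-175) = -700)
F(T) = T²
-117*(-633) - F(V) = -117*(-633) - 1*(-700)² = 74061 - 1*490000 = 74061 - 490000 = -415939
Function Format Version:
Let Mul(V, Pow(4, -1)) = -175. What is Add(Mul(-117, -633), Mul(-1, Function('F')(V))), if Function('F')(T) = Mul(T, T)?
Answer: -415939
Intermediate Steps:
V = -700 (V = Mul(4, -175) = -700)
Function('F')(T) = Pow(T, 2)
Add(Mul(-117, -633), Mul(-1, Function('F')(V))) = Add(Mul(-117, -633), Mul(-1, Pow(-700, 2))) = Add(74061, Mul(-1, 490000)) = Add(74061, -490000) = -415939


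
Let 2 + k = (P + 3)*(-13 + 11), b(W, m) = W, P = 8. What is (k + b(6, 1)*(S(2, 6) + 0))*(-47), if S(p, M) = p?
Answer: 564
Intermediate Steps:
k = -24 (k = -2 + (8 + 3)*(-13 + 11) = -2 + 11*(-2) = -2 - 22 = -24)
(k + b(6, 1)*(S(2, 6) + 0))*(-47) = (-24 + 6*(2 + 0))*(-47) = (-24 + 6*2)*(-47) = (-24 + 12)*(-47) = -12*(-47) = 564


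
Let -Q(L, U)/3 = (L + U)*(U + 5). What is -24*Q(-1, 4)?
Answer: 1944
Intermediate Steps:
Q(L, U) = -3*(5 + U)*(L + U) (Q(L, U) = -3*(L + U)*(U + 5) = -3*(L + U)*(5 + U) = -3*(5 + U)*(L + U))
-24*Q(-1, 4) = -24*(-15*(-1) - 15*4 - 3*4**2 - 3*(-1)*4) = -24*(15 - 60 - 3*16 + 12) = -24*(15 - 60 - 48 + 12) = -24*(-81) = 1944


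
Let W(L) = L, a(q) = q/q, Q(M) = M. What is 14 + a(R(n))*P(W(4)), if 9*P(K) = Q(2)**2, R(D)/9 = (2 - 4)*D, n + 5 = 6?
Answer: 130/9 ≈ 14.444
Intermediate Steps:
n = 1 (n = -5 + 6 = 1)
R(D) = -18*D (R(D) = 9*((2 - 4)*D) = 9*(-2*D) = -18*D)
a(q) = 1
P(K) = 4/9 (P(K) = (1/9)*2**2 = (1/9)*4 = 4/9)
14 + a(R(n))*P(W(4)) = 14 + 1*(4/9) = 14 + 4/9 = 130/9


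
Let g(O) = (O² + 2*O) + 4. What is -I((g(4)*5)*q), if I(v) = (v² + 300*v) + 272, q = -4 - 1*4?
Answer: -918672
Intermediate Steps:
q = -8 (q = -4 - 4 = -8)
g(O) = 4 + O² + 2*O
I(v) = 272 + v² + 300*v
-I((g(4)*5)*q) = -(272 + (((4 + 4² + 2*4)*5)*(-8))² + 300*(((4 + 4² + 2*4)*5)*(-8))) = -(272 + (((4 + 16 + 8)*5)*(-8))² + 300*(((4 + 16 + 8)*5)*(-8))) = -(272 + ((28*5)*(-8))² + 300*((28*5)*(-8))) = -(272 + (140*(-8))² + 300*(140*(-8))) = -(272 + (-1120)² + 300*(-1120)) = -(272 + 1254400 - 336000) = -1*918672 = -918672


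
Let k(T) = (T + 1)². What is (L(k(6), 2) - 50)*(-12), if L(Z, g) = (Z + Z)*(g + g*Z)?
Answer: -117000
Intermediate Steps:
k(T) = (1 + T)²
L(Z, g) = 2*Z*(g + Z*g) (L(Z, g) = (2*Z)*(g + Z*g) = 2*Z*(g + Z*g))
(L(k(6), 2) - 50)*(-12) = (2*(1 + 6)²*2*(1 + (1 + 6)²) - 50)*(-12) = (2*7²*2*(1 + 7²) - 50)*(-12) = (2*49*2*(1 + 49) - 50)*(-12) = (2*49*2*50 - 50)*(-12) = (9800 - 50)*(-12) = 9750*(-12) = -117000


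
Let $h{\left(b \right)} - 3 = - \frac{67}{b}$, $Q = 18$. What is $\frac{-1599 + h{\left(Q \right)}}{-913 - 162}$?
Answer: $\frac{5759}{3870} \approx 1.4881$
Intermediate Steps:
$h{\left(b \right)} = 3 - \frac{67}{b}$
$\frac{-1599 + h{\left(Q \right)}}{-913 - 162} = \frac{-1599 + \left(3 - \frac{67}{18}\right)}{-913 - 162} = \frac{-1599 + \left(3 - \frac{67}{18}\right)}{-1075} = \left(-1599 + \left(3 - \frac{67}{18}\right)\right) \left(- \frac{1}{1075}\right) = \left(-1599 - \frac{13}{18}\right) \left(- \frac{1}{1075}\right) = \left(- \frac{28795}{18}\right) \left(- \frac{1}{1075}\right) = \frac{5759}{3870}$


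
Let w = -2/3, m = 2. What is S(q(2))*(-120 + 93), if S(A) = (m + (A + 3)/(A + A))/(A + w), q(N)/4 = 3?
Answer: -1701/272 ≈ -6.2537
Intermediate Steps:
q(N) = 12 (q(N) = 4*3 = 12)
w = -⅔ (w = -2*⅓ = -⅔ ≈ -0.66667)
S(A) = (2 + (3 + A)/(2*A))/(-⅔ + A) (S(A) = (2 + (A + 3)/(A + A))/(A - ⅔) = (2 + (3 + A)/((2*A)))/(-⅔ + A) = (2 + (3 + A)*(1/(2*A)))/(-⅔ + A) = (2 + (3 + A)/(2*A))/(-⅔ + A))
S(q(2))*(-120 + 93) = ((3/2)*(3 + 5*12)/(12*(-2 + 3*12)))*(-120 + 93) = ((3/2)*(1/12)*(3 + 60)/(-2 + 36))*(-27) = ((3/2)*(1/12)*63/34)*(-27) = ((3/2)*(1/12)*(1/34)*63)*(-27) = (63/272)*(-27) = -1701/272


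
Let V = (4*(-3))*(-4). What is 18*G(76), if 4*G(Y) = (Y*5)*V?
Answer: 82080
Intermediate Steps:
V = 48 (V = -12*(-4) = 48)
G(Y) = 60*Y (G(Y) = ((Y*5)*48)/4 = ((5*Y)*48)/4 = (240*Y)/4 = 60*Y)
18*G(76) = 18*(60*76) = 18*4560 = 82080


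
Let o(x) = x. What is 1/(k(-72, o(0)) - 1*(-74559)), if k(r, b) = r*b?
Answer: 1/74559 ≈ 1.3412e-5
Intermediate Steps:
k(r, b) = b*r
1/(k(-72, o(0)) - 1*(-74559)) = 1/(0*(-72) - 1*(-74559)) = 1/(0 + 74559) = 1/74559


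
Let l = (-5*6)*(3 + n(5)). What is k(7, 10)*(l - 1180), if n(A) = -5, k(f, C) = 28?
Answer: -31360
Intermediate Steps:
l = 60 (l = (-5*6)*(3 - 5) = -30*(-2) = 60)
k(7, 10)*(l - 1180) = 28*(60 - 1180) = 28*(-1120) = -31360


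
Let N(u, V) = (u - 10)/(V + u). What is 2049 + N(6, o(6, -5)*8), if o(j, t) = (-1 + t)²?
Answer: 301201/147 ≈ 2049.0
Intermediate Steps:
N(u, V) = (-10 + u)/(V + u)
2049 + N(6, o(6, -5)*8) = 2049 + (-10 + 6)/((-1 - 5)²*8 + 6) = 2049 - 4/((-6)²*8 + 6) = 2049 - 4/(36*8 + 6) = 2049 - 4/(288 + 6) = 2049 - 4/294 = 2049 + (1/294)*(-4) = 2049 - 2/147 = 301201/147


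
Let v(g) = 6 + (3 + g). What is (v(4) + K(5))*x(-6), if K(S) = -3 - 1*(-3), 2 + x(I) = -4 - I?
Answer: 0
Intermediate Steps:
x(I) = -6 - I (x(I) = -2 + (-4 - I) = -6 - I)
v(g) = 9 + g
K(S) = 0 (K(S) = -3 + 3 = 0)
(v(4) + K(5))*x(-6) = ((9 + 4) + 0)*(-6 - 1*(-6)) = (13 + 0)*(-6 + 6) = 13*0 = 0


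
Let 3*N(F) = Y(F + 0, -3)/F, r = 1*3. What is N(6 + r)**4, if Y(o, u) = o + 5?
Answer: 38416/531441 ≈ 0.072286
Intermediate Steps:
Y(o, u) = 5 + o
r = 3
N(F) = (5 + F)/(3*F) (N(F) = ((5 + (F + 0))/F)/3 = ((5 + F)/F)/3 = (5 + F)/(3*F))
N(6 + r)**4 = ((5 + (6 + 3))/(3*(6 + 3)))**4 = ((1/3)*(5 + 9)/9)**4 = ((1/3)*(1/9)*14)**4 = (14/27)**4 = 38416/531441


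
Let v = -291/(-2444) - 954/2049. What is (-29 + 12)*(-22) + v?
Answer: 623721809/1669252 ≈ 373.65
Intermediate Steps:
v = -578439/1669252 (v = -291*(-1/2444) - 954*1/2049 = 291/2444 - 318/683 = -578439/1669252 ≈ -0.34653)
(-29 + 12)*(-22) + v = (-29 + 12)*(-22) - 578439/1669252 = -17*(-22) - 578439/1669252 = 374 - 578439/1669252 = 623721809/1669252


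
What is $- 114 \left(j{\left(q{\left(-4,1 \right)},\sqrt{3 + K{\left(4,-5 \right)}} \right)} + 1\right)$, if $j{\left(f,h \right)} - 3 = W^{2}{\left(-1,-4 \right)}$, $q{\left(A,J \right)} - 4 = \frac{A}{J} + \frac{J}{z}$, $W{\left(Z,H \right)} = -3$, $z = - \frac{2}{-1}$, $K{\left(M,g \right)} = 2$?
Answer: $-1482$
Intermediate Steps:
$z = 2$ ($z = \left(-2\right) \left(-1\right) = 2$)
$q{\left(A,J \right)} = 4 + \frac{J}{2} + \frac{A}{J}$ ($q{\left(A,J \right)} = 4 + \left(\frac{A}{J} + \frac{J}{2}\right) = 4 + \left(\frac{J}{2} + \frac{A}{J}\right) = 4 + \frac{J}{2} + \frac{A}{J}$)
$j{\left(f,h \right)} = 12$ ($j{\left(f,h \right)} = 3 + \left(-3\right)^{2} = 3 + 9 = 12$)
$- 114 \left(j{\left(q{\left(-4,1 \right)},\sqrt{3 + K{\left(4,-5 \right)}} \right)} + 1\right) = - 114 \left(12 + 1\right) = \left(-114\right) 13 = -1482$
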